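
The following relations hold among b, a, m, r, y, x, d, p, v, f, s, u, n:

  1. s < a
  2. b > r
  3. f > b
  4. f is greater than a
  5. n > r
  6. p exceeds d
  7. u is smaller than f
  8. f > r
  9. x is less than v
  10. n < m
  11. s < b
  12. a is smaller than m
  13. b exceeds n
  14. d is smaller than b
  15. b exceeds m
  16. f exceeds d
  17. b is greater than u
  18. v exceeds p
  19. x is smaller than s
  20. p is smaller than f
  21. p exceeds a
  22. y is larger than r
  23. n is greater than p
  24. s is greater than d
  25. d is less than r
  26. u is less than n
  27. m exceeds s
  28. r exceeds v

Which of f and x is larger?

f

Chaining the given relations: x < s < a < p < v < r < n < m < b < f.
So x < f; f is the larger of the two.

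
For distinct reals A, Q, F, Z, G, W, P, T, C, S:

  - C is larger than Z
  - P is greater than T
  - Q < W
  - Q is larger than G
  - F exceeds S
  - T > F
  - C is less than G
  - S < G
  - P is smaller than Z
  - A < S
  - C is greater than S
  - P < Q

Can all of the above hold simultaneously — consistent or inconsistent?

consistent

Every relation is compatible with A < S < F < T < P < Z < C < G < Q < W; the set is consistent.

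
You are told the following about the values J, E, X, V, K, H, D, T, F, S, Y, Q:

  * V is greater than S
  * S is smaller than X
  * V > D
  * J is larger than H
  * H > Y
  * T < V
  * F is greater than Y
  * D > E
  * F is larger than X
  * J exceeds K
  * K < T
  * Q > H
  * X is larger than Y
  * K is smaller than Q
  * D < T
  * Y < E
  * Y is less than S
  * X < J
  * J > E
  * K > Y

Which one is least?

Y

Chaining upward from Y: directly above it, E, S, K, H, X, F; then D, T, V, Q, J.
That covers every other element, and nothing is given below Y, so Y is the least.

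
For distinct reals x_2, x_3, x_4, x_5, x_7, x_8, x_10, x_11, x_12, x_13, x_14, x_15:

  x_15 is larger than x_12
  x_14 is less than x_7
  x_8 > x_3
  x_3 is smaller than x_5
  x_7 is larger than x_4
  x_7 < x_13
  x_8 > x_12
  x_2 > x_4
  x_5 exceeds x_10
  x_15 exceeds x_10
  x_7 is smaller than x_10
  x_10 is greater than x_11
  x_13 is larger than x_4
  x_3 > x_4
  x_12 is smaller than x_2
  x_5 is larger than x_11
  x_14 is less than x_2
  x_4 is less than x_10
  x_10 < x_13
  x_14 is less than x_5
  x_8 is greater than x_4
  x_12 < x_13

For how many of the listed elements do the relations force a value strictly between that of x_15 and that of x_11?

The relations place x_11 below x_15. An element lies strictly between them when it is forced above x_11 and also forced below x_15.
Above x_11: {x_10, x_5, x_13}. Below x_15: {x_14, x_4, x_12, x_7, x_10}.
Intersection: {x_10} — 1.

1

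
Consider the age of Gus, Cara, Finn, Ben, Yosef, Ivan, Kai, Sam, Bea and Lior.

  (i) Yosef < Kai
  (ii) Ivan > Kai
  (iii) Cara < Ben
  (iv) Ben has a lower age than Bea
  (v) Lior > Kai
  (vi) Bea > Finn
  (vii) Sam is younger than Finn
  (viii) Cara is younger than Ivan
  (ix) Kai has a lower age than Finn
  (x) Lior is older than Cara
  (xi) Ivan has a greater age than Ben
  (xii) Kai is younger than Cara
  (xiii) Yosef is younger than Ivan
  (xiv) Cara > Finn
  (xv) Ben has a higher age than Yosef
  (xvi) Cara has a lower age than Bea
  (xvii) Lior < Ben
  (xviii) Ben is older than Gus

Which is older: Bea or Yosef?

Link the given pairs in sequence: Yosef < Kai; Kai < Finn; Finn < Cara; Cara < Ben; Ben < Bea.
Chaining these gives Yosef < Kai < Finn < Cara < Ben < Bea.
So Yosef < Bea; Bea is the older of the two.

Bea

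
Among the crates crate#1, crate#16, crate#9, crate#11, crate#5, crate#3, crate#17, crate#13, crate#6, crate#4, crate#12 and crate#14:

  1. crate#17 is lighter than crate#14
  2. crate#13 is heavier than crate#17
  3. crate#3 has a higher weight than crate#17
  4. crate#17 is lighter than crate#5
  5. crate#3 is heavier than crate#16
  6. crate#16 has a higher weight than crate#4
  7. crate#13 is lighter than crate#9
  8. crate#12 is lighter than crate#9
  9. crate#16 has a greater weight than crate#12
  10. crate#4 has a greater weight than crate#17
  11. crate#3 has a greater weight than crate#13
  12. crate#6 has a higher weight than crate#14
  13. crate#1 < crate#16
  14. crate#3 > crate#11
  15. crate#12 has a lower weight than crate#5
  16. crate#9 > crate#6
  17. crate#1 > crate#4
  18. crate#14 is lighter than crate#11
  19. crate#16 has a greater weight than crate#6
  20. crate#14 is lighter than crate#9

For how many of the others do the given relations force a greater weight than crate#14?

The elements the relations force above crate#14 are crate#6, crate#9, crate#16, crate#11, crate#3 — no chain reaches any other.
That is 5.

5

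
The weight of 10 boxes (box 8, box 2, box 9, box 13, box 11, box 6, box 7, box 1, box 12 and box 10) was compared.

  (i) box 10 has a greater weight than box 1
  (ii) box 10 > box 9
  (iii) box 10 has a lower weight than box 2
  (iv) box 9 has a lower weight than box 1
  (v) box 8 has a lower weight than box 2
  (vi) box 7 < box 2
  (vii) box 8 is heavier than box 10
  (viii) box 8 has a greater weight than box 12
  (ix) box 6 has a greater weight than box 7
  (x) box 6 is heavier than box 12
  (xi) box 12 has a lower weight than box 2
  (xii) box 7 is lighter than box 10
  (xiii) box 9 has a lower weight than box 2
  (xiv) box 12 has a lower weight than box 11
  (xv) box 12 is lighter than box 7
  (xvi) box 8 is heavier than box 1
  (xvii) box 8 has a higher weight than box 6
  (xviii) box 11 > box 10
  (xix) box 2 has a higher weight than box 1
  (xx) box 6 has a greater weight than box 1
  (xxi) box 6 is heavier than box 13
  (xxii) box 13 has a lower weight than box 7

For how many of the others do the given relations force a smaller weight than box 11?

6

Directly below box 11: box 12, box 10.
One step further: box 9, box 1, box 7 (5 so far).
One step further: box 13 (6 so far).
Nothing else is reachable below box 11; 6 in all.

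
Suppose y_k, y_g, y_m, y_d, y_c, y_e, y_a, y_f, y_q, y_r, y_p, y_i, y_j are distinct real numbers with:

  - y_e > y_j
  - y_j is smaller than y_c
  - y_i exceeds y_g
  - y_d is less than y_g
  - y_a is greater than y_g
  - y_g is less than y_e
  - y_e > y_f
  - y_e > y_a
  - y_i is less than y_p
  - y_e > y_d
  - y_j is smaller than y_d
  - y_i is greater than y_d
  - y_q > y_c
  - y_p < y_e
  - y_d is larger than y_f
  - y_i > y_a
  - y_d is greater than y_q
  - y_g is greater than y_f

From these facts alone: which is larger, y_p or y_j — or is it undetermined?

Link the given pairs in sequence: y_j < y_c; y_c < y_q; y_q < y_d; y_d < y_i; y_i < y_p.
Together: y_j < y_c < y_q < y_d < y_i < y_p.
So y_p is larger.

y_p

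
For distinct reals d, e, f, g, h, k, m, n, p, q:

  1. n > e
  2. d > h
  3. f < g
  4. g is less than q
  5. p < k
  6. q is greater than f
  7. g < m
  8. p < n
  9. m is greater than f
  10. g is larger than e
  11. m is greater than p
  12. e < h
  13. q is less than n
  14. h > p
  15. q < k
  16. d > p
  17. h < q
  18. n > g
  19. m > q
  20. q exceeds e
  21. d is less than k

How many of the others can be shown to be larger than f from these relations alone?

5

From f the given relations immediately reach g, q, m.
From those, k, n — 5 in total.
No other element is forced above f by the given relations, so the count is 5.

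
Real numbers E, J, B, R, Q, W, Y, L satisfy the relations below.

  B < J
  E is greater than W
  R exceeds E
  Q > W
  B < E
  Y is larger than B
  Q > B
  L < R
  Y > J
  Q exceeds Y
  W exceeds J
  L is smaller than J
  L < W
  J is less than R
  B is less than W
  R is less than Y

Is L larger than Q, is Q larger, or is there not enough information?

L < J and J < W give L < W.
With W < E: L < J < W < E.
Then E < R extends the chain to R.
Then R < Y extends the chain to Y.
With Y < Q: L < J < W < E < R < Y < Q.
So Q is larger.

Q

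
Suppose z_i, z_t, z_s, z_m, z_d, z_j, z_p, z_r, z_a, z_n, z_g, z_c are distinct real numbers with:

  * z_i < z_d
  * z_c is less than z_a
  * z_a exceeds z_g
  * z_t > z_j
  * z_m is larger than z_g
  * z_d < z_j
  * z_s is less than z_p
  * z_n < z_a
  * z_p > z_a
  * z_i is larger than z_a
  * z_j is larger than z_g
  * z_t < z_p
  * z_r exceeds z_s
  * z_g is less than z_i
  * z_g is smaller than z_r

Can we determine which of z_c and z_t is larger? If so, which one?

z_t

Chaining the given relations: z_c < z_a < z_i < z_d < z_j < z_t.
So z_t is larger.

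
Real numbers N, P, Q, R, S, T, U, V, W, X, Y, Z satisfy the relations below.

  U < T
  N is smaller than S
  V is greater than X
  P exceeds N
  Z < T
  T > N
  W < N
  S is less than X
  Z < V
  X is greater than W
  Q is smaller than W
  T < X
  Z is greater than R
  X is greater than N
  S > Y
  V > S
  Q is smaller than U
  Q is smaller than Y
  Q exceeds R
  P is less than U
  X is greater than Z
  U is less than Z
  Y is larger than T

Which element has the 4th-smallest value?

N

Chaining the given pairs: R < Q < W < N < P < U < Z < T < Y < S < X < V.
Counting 4 from the smallest end gives N.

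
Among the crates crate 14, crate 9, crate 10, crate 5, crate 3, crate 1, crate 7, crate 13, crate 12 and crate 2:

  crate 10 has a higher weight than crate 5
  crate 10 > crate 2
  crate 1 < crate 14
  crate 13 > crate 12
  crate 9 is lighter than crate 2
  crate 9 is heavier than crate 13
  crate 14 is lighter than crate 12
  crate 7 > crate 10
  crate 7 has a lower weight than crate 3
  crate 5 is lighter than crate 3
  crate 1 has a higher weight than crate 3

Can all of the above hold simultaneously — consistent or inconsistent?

Chaining the given relations yields crate 3 < crate 1 < crate 14 < crate 12 < crate 13 < crate 9 < crate 2 < crate 10 < crate 7, so crate 3 < crate 7. But one relation states crate 7 < crate 3. These cannot both hold.

inconsistent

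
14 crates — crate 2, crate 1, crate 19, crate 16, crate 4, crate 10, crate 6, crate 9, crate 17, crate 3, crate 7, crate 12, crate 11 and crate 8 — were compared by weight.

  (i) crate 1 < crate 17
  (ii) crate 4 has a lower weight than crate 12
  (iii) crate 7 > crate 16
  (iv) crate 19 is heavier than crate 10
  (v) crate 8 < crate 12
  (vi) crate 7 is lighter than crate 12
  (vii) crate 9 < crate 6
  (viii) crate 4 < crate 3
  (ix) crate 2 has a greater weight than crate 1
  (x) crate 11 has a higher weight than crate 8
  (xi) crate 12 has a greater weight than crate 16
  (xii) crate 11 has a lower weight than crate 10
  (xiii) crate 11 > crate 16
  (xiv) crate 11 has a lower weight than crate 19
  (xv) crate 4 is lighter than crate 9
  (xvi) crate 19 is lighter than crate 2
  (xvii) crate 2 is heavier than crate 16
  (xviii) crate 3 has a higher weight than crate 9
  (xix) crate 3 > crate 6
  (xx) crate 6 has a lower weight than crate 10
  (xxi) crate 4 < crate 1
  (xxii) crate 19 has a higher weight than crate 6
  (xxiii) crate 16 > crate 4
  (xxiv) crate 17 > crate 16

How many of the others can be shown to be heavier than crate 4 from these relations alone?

The elements the relations force above crate 4 are crate 1, crate 16, crate 9, crate 17, crate 6, crate 11, crate 3, crate 10, crate 7, crate 19, crate 12, crate 2 — no chain reaches any other.
That is 12.

12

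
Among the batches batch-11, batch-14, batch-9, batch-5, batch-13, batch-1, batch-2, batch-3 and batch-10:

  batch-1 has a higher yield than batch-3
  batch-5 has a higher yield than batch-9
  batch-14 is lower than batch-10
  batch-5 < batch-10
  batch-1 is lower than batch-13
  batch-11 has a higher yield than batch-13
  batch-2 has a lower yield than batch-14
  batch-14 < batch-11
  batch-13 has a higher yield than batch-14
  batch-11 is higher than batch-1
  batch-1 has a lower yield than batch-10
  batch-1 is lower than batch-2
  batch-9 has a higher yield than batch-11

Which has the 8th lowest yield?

Chaining the given pairs: batch-3 < batch-1 < batch-2 < batch-14 < batch-13 < batch-11 < batch-9 < batch-5 < batch-10.
Counting 8 from the smallest end gives batch-5.

batch-5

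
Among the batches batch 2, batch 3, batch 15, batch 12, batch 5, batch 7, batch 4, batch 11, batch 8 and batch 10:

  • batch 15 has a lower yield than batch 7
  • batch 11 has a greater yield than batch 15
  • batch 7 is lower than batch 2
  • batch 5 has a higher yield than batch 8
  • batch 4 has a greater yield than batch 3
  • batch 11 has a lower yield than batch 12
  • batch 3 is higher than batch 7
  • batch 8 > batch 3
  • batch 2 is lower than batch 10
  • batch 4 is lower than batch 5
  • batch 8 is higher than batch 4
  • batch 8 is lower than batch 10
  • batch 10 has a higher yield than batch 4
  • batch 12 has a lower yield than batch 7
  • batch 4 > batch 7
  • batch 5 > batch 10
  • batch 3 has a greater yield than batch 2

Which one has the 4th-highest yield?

Piecing the relations together gives one ordering: batch 15 < batch 11 < batch 12 < batch 7 < batch 2 < batch 3 < batch 4 < batch 8 < batch 10 < batch 5.
Counting 4 from the largest end gives batch 4.

batch 4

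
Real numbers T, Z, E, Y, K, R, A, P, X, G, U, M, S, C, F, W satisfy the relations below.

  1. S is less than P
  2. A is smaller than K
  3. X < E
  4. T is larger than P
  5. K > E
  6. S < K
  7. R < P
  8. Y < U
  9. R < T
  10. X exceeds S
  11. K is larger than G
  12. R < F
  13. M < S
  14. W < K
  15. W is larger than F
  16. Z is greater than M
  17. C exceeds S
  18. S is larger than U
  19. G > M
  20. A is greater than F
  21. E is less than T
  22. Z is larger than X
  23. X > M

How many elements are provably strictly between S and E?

Chaining upward from S reaches: X, P, C, Z, T, K.
Chaining downward from E reaches: Y, M, U, X.
Strictly between S and E are those in both lists: X — 1 element.

1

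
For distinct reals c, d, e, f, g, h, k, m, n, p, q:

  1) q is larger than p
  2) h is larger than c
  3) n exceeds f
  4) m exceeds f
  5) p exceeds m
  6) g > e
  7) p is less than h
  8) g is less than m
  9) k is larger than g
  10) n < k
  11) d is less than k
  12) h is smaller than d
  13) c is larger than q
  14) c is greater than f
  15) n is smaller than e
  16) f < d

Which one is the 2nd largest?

The consecutive relations fix a unique order: f < n < e < g < m < p < q < c < h < d < k.
The 2nd largest is d.

d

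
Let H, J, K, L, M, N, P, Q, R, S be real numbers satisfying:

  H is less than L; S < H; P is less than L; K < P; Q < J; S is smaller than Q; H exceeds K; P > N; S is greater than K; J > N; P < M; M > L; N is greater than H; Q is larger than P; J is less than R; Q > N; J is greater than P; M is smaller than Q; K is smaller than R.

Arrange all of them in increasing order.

Each adjacent pair is fixed by a given relation: K < S; S < H; H < N; N < P; P < L; L < M; M < Q; Q < J; J < R. Chaining them end to end gives the full order.

K < S < H < N < P < L < M < Q < J < R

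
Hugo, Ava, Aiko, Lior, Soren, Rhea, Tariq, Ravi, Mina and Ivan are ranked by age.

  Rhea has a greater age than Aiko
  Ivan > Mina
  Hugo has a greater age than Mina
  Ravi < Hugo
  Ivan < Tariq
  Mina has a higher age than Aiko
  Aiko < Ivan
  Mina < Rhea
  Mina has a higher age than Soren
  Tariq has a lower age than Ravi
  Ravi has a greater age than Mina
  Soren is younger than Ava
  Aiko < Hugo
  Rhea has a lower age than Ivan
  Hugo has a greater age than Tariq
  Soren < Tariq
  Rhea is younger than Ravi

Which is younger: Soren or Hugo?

Following the relations from Soren: Soren < Mina < Rhea < Ivan < Tariq < Ravi < Hugo.
So Soren < Hugo; Soren is the younger of the two.

Soren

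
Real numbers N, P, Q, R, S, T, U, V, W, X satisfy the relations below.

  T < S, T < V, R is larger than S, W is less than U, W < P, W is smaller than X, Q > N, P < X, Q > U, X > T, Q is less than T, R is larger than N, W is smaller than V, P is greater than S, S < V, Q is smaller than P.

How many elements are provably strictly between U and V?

The relations place U below V. An element lies strictly between them when it is forced above U and also forced below V.
Above U: {Q, T, S, P, R, X}. Below V: {W, N, Q, T, S}.
Intersection: {Q, T, S} — 3.

3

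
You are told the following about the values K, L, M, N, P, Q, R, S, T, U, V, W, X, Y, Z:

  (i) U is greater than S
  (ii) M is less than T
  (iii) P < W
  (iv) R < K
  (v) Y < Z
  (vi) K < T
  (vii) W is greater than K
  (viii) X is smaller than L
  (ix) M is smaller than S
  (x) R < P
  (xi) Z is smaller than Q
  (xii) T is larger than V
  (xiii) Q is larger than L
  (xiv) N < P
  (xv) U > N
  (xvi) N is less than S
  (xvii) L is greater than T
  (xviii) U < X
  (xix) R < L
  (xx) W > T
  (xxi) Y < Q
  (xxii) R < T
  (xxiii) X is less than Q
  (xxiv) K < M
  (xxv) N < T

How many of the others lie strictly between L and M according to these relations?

4

The relations place M below L. An element lies strictly between them when it is forced above M and also forced below L.
Above M: {S, U, T, X, W, Q}. Below L: {R, N, K, V, S, U, T, X}.
Intersection: {S, U, T, X} — 4.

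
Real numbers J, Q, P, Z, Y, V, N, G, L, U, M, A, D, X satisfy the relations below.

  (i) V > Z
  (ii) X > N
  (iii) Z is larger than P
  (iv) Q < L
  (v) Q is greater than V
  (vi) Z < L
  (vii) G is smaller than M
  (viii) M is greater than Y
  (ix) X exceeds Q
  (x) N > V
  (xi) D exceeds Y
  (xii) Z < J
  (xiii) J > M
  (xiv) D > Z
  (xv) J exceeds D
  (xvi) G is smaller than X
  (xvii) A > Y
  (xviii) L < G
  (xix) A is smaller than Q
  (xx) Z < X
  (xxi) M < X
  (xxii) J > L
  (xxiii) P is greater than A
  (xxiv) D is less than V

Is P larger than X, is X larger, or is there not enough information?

Following the relations from P: P < Z < V < Q < L < G < M < X.
So X is larger.

X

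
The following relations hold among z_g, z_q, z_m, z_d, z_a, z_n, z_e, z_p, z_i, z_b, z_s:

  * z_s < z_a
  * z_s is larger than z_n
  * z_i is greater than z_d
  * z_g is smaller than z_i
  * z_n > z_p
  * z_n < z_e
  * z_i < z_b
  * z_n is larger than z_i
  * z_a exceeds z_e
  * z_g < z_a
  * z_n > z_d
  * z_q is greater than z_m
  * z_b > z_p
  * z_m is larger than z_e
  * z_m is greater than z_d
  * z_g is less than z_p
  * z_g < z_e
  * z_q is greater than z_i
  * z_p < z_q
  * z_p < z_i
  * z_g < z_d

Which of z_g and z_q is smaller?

z_g

Link the given pairs in sequence: z_g < z_d; z_d < z_i; z_i < z_n; z_n < z_e; z_e < z_m; z_m < z_q.
Together: z_g < z_d < z_i < z_n < z_e < z_m < z_q.
So z_g < z_q; z_g is the smaller of the two.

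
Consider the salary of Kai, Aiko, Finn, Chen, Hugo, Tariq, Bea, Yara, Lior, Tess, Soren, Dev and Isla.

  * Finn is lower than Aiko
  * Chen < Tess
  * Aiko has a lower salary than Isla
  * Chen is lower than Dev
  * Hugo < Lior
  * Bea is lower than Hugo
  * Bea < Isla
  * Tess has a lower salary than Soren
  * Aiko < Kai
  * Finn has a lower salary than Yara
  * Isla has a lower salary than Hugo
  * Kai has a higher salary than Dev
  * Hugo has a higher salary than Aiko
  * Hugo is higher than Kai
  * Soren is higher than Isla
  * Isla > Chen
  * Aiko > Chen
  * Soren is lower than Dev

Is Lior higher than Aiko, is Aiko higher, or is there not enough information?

Lior

Chaining the given relations: Aiko < Isla < Soren < Dev < Kai < Hugo < Lior.
So Lior is higher.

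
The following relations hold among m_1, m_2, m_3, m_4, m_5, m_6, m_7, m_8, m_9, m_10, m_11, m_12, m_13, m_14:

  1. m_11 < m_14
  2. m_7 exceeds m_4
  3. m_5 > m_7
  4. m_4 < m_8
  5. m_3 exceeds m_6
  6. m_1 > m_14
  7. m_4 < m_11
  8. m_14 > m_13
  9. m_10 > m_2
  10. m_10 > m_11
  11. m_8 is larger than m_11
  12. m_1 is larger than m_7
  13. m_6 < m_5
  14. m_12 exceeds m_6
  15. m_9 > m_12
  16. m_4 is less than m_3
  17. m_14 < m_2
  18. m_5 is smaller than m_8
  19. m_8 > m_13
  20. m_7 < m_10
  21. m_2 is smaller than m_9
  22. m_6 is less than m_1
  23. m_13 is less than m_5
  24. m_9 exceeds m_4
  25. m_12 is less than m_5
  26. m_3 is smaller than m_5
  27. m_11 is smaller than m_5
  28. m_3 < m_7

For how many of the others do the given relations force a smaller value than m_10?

8

From m_10 the given relations immediately reach m_11, m_7, m_2.
From those, m_4, m_3, m_14 — 6 in total.
From those, m_6, m_13 — 8 in total.
No other element is forced below m_10 by the given relations, so the count is 8.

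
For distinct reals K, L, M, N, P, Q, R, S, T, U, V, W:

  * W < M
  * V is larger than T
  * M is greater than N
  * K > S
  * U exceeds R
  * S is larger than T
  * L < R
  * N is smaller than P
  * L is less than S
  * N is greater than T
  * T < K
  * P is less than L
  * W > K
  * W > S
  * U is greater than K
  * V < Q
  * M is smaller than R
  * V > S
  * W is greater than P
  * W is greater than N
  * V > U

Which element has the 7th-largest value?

The consecutive relations fix a unique order: T < N < P < L < S < K < W < M < R < U < V < Q.
Counting 7 from the largest end gives K.

K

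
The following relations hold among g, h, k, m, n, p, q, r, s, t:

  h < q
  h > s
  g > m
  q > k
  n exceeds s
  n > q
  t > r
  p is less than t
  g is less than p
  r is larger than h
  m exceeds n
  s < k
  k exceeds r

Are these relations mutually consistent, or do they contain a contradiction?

The single ordering s < h < r < k < q < n < m < g < p < t satisfies every listed relation, so no contradiction arises.

consistent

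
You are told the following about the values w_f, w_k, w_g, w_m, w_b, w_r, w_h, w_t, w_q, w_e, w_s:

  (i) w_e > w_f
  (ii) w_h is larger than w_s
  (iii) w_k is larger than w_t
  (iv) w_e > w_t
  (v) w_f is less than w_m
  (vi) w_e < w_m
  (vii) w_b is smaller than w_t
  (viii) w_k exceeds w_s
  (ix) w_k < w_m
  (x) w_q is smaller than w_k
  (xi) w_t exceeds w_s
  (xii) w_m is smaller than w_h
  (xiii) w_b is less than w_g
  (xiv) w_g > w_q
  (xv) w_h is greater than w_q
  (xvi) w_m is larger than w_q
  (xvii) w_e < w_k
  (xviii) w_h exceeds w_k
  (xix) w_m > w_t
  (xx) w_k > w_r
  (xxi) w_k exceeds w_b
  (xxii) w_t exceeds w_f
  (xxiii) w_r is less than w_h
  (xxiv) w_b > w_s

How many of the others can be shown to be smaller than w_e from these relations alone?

The elements the relations force below w_e are w_f, w_s, w_b, w_t — no chain reaches any other.
That is 4.

4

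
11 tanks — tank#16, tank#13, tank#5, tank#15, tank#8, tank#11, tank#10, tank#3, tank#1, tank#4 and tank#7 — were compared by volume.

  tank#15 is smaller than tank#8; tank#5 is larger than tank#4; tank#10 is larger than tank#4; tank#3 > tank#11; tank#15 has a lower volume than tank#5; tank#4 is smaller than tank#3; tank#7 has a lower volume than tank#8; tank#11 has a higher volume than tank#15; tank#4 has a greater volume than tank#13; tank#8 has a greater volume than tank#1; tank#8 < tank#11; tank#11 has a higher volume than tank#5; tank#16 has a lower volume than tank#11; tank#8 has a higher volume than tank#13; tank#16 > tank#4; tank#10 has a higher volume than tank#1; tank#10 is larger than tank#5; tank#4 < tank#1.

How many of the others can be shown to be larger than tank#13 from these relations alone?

8

From tank#13 the given relations immediately reach tank#4, tank#8.
From those, tank#5, tank#1, tank#16, tank#10, tank#11, tank#3 — 8 in total.
Nothing else is reachable above tank#13; 8 in all.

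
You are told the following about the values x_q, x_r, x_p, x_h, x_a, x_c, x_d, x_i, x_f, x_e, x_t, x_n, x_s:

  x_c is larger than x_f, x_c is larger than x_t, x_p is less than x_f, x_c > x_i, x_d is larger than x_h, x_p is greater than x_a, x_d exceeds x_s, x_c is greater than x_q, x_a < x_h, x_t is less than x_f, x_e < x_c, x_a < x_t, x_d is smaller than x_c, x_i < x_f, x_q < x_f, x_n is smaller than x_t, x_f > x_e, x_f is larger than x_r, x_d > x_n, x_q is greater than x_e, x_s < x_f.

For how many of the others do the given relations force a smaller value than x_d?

4

The elements the relations force below x_d are x_a, x_s, x_n, x_h — no chain reaches any other.
That is 4.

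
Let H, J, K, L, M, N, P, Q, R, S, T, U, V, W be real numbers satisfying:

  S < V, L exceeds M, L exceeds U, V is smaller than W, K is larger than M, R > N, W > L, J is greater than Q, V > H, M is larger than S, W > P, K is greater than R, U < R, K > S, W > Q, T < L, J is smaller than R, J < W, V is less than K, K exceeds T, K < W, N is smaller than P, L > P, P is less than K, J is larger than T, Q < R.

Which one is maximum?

W

Chaining downward from W: directly below it, Q, J, P, V, L, K; then N, H, S, M, T, U, R.
That covers every other element, and nothing is given above W, so W is the maximum.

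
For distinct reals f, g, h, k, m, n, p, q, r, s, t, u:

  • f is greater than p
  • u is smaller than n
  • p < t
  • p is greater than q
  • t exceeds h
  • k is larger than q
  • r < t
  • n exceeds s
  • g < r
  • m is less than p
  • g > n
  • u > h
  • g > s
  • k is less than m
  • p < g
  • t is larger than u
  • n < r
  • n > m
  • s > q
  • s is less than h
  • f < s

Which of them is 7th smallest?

h

Piecing the relations together gives one ordering: q < k < m < p < f < s < h < u < n < g < r < t.
Counting 7 from the smallest end gives h.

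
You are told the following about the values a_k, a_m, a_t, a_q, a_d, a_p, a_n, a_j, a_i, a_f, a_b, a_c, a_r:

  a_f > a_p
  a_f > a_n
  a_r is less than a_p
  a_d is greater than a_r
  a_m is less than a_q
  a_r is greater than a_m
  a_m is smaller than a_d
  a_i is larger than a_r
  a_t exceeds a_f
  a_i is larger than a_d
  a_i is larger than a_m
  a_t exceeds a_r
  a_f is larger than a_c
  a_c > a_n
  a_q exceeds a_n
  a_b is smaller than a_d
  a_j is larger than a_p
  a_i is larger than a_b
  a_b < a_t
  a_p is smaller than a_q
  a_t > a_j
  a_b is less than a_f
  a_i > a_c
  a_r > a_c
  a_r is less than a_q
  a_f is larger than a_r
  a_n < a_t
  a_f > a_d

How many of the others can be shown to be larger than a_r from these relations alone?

Directly above a_r: a_p, a_d, a_q, a_i, a_f, a_t.
One step further: a_j (7 so far).
Nothing else is reachable above a_r; 7 in all.

7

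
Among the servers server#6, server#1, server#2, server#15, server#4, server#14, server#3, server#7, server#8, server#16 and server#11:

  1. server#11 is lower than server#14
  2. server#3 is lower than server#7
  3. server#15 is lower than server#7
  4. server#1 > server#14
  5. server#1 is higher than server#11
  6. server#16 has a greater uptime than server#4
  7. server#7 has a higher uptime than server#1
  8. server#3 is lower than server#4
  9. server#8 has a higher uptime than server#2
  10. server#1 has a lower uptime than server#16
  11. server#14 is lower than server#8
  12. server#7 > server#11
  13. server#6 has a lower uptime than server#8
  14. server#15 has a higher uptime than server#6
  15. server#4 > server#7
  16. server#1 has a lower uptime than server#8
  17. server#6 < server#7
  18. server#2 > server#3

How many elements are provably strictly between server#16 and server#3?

The relations place server#3 below server#16. An element lies strictly between them when it is forced above server#3 and also forced below server#16.
Above server#3: {server#2, server#7, server#4, server#8}. Below server#16: {server#6, server#11, server#14, server#15, server#1, server#7, server#4}.
Intersection: {server#7, server#4} — 2.

2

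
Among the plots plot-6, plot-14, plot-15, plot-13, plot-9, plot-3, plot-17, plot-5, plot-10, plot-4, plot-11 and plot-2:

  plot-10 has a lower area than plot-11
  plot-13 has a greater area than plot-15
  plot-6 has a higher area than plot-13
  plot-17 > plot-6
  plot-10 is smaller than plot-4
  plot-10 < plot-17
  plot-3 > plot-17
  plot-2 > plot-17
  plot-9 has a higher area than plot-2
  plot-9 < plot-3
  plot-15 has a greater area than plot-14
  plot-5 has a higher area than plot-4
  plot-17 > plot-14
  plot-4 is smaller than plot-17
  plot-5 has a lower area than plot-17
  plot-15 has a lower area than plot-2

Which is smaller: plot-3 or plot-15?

Link the given pairs in sequence: plot-15 < plot-13; plot-13 < plot-6; plot-6 < plot-17; plot-17 < plot-2; plot-2 < plot-9; plot-9 < plot-3.
Together: plot-15 < plot-13 < plot-6 < plot-17 < plot-2 < plot-9 < plot-3.
So plot-15 < plot-3; plot-15 is the smaller of the two.

plot-15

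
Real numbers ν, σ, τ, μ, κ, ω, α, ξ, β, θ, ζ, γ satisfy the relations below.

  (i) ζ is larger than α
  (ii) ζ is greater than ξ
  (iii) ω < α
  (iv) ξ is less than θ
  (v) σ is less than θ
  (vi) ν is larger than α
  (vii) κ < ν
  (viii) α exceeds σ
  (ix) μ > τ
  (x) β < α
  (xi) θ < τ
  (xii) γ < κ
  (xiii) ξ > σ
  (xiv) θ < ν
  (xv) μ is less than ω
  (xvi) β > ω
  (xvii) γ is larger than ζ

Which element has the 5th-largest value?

Piecing the relations together gives one ordering: σ < ξ < θ < τ < μ < ω < β < α < ζ < γ < κ < ν.
Counting 5 from the largest end gives α.

α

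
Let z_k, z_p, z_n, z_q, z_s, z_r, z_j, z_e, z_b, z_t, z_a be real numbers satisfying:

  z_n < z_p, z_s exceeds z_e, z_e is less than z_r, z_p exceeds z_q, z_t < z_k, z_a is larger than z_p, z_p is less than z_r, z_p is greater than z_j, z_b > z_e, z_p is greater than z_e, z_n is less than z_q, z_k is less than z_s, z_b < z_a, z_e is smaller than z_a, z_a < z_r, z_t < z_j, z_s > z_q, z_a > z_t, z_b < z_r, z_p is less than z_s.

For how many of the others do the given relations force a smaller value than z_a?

7

From z_a the given relations immediately reach z_e, z_t, z_b, z_p.
From those, z_n, z_q, z_j — 7 in total.
Nothing else is reachable below z_a; 7 in all.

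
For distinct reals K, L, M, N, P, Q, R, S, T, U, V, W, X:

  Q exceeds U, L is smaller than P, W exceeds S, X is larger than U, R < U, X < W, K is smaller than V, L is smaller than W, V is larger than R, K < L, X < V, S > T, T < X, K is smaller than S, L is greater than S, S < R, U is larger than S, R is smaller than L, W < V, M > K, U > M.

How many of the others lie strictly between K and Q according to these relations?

The relations place K below Q. An element lies strictly between them when it is forced above K and also forced below Q.
Above K: {S, R, M, U, X, L, W, V, P}. Below Q: {T, S, R, M, U}.
Intersection: {S, R, M, U} — 4.

4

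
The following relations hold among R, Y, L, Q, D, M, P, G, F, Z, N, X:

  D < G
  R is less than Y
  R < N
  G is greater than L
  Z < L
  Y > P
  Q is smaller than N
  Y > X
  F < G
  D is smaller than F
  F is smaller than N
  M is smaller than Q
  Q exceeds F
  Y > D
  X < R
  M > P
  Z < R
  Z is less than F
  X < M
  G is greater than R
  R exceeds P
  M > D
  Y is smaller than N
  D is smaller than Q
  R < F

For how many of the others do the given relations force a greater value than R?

5

The elements the relations force above R are F, Y, G, Q, N — no chain reaches any other.
That is 5.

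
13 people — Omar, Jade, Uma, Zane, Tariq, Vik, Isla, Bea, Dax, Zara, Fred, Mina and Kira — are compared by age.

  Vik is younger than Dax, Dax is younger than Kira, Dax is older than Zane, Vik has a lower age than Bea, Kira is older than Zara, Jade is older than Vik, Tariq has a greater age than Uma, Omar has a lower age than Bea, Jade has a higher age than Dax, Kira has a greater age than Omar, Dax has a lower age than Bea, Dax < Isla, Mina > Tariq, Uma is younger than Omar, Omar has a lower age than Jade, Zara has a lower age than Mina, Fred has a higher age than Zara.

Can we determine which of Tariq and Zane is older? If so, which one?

Following every chain through Zane: above Zane we get Dax, Kira, Bea, Isla, Jade.
Tariq is not reached, and no chain runs the other way from Tariq to Zane.
So the given relations leave the order of Zane and Tariq undetermined.

undetermined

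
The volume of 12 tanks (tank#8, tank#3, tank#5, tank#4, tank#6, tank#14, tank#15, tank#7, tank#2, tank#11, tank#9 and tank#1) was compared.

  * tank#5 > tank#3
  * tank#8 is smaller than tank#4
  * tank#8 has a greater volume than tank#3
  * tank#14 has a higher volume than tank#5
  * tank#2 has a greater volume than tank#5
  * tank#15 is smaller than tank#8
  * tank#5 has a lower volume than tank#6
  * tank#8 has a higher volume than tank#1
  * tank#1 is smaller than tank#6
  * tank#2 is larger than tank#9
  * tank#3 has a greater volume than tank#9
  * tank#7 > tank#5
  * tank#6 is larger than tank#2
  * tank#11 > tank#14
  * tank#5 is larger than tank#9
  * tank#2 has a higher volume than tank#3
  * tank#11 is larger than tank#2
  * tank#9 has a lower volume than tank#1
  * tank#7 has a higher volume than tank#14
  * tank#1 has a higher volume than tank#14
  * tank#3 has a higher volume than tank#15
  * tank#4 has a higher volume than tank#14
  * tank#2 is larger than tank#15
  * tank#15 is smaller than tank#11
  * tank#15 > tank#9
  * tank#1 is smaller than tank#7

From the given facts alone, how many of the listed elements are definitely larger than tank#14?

The elements the relations force above tank#14 are tank#1, tank#8, tank#4, tank#11, tank#7, tank#6 — no chain reaches any other.
That is 6.

6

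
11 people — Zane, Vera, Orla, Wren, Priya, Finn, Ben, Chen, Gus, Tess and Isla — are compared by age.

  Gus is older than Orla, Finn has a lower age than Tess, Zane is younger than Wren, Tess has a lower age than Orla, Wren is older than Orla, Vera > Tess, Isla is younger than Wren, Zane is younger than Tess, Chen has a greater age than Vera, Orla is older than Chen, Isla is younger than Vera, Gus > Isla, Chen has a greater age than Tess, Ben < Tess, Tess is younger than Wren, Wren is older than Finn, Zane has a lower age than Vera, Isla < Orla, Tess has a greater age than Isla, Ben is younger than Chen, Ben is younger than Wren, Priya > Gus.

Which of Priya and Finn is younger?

Finn

Link the given pairs in sequence: Finn < Tess; Tess < Vera; Vera < Chen; Chen < Orla; Orla < Gus; Gus < Priya.
Chaining these gives Finn < Tess < Vera < Chen < Orla < Gus < Priya.
So Finn < Priya; Finn is the younger of the two.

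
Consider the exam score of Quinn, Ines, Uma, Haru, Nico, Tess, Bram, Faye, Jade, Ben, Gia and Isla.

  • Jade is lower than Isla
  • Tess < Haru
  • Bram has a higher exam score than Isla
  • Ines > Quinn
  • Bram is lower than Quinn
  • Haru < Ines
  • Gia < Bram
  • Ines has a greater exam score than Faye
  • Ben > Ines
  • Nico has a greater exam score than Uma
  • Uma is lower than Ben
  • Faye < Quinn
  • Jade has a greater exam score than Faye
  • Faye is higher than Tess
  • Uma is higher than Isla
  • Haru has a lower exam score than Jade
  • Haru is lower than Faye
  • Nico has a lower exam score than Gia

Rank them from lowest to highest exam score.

The consecutive links are each given: Tess < Haru; Haru < Faye; Faye < Jade; Jade < Isla; Isla < Uma; Uma < Nico; Nico < Gia; Gia < Bram; Bram < Quinn; Quinn < Ines; Ines < Ben.

Tess < Haru < Faye < Jade < Isla < Uma < Nico < Gia < Bram < Quinn < Ines < Ben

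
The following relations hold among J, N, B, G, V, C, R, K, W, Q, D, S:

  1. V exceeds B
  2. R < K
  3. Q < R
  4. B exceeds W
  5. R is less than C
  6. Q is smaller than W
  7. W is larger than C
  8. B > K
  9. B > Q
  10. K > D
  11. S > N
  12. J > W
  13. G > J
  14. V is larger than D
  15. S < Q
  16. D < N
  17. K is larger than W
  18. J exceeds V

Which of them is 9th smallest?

B

Piecing the relations together gives one ordering: D < N < S < Q < R < C < W < K < B < V < J < G.
The 9th smallest is B.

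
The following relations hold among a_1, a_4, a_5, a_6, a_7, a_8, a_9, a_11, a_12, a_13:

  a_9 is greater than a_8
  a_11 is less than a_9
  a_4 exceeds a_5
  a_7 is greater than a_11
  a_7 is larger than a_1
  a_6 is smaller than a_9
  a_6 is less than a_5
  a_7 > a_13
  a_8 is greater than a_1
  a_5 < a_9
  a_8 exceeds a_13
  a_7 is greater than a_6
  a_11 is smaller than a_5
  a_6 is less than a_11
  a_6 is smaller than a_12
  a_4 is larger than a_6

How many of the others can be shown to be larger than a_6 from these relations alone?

6

From a_6 the given relations immediately reach a_12, a_11, a_5, a_9, a_4, a_7.
No other element is forced above a_6 by the given relations, so the count is 6.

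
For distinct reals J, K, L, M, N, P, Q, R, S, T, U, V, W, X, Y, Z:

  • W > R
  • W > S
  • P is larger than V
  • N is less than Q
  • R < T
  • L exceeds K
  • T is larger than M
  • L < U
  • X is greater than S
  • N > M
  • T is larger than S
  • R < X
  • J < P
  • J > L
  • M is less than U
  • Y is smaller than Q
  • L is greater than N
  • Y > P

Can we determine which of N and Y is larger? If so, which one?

Link the given pairs in sequence: N < L; L < J; J < P; P < Y.
Together: N < L < J < P < Y.
So Y is larger.

Y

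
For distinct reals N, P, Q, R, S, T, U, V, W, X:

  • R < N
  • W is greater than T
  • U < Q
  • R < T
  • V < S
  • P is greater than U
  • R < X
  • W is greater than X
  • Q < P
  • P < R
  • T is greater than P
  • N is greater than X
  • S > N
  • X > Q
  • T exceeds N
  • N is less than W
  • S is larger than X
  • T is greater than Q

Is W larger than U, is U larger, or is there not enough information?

U < Q and Q < P give U < P.
With P < R: U < Q < P < R.
Then R < X extends the chain to X.
With X < N: U < Q < P < R < X < N.
Then N < T extends the chain to T.
With T < W: U < Q < P < R < X < N < T < W.
So W is larger.

W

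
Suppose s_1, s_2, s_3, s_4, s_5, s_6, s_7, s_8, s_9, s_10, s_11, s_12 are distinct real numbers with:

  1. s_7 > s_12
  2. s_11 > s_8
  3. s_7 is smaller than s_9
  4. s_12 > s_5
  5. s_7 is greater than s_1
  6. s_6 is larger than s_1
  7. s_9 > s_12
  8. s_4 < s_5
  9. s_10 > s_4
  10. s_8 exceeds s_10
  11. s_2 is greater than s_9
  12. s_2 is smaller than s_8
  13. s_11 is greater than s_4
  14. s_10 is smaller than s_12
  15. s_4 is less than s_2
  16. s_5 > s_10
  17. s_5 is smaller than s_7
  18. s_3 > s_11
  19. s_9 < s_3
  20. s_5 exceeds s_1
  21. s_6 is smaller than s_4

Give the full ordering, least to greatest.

s_1 < s_6 < s_4 < s_10 < s_5 < s_12 < s_7 < s_9 < s_2 < s_8 < s_11 < s_3

Nothing is placed below s_1, so it is least; from there s_1 < s_6; s_6 < s_4; s_4 < s_10; s_10 < s_5; s_5 < s_12; s_12 < s_7; s_7 < s_9; s_9 < s_2; s_2 < s_8; s_8 < s_11; s_11 < s_3, each given directly.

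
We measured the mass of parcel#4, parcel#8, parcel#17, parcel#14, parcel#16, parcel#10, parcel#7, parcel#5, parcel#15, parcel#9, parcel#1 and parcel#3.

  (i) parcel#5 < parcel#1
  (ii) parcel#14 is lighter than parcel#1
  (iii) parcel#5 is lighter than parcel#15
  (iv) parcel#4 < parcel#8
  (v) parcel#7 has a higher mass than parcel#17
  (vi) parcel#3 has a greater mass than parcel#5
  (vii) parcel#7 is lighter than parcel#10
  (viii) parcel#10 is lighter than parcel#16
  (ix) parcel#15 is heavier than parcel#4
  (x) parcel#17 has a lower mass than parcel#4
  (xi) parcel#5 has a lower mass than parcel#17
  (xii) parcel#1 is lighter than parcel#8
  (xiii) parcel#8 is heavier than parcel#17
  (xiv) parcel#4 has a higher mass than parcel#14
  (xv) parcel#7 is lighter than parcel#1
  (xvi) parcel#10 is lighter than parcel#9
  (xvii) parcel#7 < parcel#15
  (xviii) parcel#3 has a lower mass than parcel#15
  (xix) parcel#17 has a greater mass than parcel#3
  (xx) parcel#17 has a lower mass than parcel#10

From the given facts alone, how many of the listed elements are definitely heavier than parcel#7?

The elements the relations force above parcel#7 are parcel#10, parcel#9, parcel#16, parcel#15, parcel#1, parcel#8 — no chain reaches any other.
That is 6.

6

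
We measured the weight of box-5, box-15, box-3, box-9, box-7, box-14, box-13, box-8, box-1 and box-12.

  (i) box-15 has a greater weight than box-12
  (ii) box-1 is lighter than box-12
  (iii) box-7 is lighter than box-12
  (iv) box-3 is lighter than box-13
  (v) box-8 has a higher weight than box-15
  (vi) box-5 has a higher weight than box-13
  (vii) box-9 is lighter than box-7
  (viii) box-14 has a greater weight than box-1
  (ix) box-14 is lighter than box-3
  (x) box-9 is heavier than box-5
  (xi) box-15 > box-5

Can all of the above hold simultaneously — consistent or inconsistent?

Every relation is compatible with box-1 < box-14 < box-3 < box-13 < box-5 < box-9 < box-7 < box-12 < box-15 < box-8; the set is consistent.

consistent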